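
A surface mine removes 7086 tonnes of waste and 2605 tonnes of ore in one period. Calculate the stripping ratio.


Stripping ratio = waste tonnage / ore tonnage
= 7086 / 2605
= 2.7202

2.7202


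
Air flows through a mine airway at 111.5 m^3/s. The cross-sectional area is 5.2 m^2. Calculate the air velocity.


Velocity = flow rate / cross-sectional area
= 111.5 / 5.2
= 21.4423 m/s

21.4423 m/s


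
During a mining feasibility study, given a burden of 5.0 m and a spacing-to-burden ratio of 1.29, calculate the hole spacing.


6.45 m

Spacing = burden * ratio
= 5.0 * 1.29
= 6.45 m


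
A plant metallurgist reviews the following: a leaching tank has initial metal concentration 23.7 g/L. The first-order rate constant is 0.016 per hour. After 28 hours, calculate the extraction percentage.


Compute the exponent:
-k * t = -0.016 * 28 = -0.448
Remaining concentration:
C = 23.7 * exp(-0.448)
= 23.7 * 0.638904684
= 15.14204101 g/L
Extracted = 23.7 - 15.14204101 = 8.557958988 g/L
Extraction % = 8.557958988 / 23.7 * 100
= 36.1095%

36.1095%


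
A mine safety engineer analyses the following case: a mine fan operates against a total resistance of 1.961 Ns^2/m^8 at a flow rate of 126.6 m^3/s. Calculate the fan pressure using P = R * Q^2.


Compute Q^2:
Q^2 = 126.6^2 = 16027.56
Compute pressure:
P = R * Q^2 = 1.961 * 16027.56
= 31430.0452 Pa

31430.0452 Pa


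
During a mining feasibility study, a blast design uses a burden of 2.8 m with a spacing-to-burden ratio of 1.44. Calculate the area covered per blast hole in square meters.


11.2896 m^2

First, find the spacing:
Spacing = burden * ratio = 2.8 * 1.44
= 4.032 m
Then, calculate the area:
Area = burden * spacing = 2.8 * 4.032
= 11.2896 m^2


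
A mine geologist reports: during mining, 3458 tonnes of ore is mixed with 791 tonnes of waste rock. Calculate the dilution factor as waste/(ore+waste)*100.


18.6161%

Total material = ore + waste
= 3458 + 791 = 4249 tonnes
Dilution = waste / total * 100
= 791 / 4249 * 100
= 0.1861614498 * 100
= 18.6161%


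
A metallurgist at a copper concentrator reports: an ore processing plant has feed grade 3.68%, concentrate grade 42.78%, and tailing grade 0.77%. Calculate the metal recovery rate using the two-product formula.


Using the two-product formula:
R = 100 * c * (f - t) / (f * (c - t))
Numerator = 100 * 42.78 * (3.68 - 0.77)
= 100 * 42.78 * 2.91
= 12448.98
Denominator = 3.68 * (42.78 - 0.77)
= 3.68 * 42.01
= 154.5968
R = 12448.98 / 154.5968
= 80.5255%

80.5255%


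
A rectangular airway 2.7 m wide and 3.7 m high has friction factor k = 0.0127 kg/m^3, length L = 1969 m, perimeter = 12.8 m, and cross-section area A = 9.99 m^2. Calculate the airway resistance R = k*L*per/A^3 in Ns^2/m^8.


Compute the numerator:
k * L * per = 0.0127 * 1969 * 12.8
= 320.08064
Compute the denominator:
A^3 = 9.99^3 = 997.002999
Resistance:
R = 320.08064 / 997.002999
= 0.321 Ns^2/m^8

0.321 Ns^2/m^8


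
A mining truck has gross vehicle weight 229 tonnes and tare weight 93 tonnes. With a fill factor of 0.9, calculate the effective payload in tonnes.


122.4 tonnes

Maximum payload = gross - tare
= 229 - 93 = 136 tonnes
Effective payload = max payload * fill factor
= 136 * 0.9
= 122.4 tonnes


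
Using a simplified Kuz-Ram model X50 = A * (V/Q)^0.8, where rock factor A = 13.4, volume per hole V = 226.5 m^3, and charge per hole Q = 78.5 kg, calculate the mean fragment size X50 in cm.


31.2798 cm

Compute V/Q:
V/Q = 226.5 / 78.5 = 2.885350318
Raise to the power 0.8:
(V/Q)^0.8 = 2.885350318^0.8 = 2.334311662
Multiply by A:
X50 = 13.4 * 2.334311662
= 31.2798 cm


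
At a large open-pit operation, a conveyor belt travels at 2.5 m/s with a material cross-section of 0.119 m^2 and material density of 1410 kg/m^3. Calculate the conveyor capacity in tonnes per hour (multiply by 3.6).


Volumetric flow = speed * area
= 2.5 * 0.119 = 0.2975 m^3/s
Mass flow = volumetric * density
= 0.2975 * 1410 = 419.475 kg/s
Convert to t/h: multiply by 3.6
Capacity = 419.475 * 3.6
= 1510.11 t/h

1510.11 t/h


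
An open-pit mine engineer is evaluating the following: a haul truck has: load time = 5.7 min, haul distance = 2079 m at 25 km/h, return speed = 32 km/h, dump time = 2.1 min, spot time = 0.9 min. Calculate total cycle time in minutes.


Convert haul speed to m/min: 25 * 1000/60 = 416.6666667 m/min
Haul time = 2079 / 416.6666667 = 4.9896 min
Convert return speed to m/min: 32 * 1000/60 = 533.3333333 m/min
Return time = 2079 / 533.3333333 = 3.898125 min
Total cycle time:
= 5.7 + 4.9896 + 2.1 + 3.898125 + 0.9
= 17.5877 min

17.5877 min


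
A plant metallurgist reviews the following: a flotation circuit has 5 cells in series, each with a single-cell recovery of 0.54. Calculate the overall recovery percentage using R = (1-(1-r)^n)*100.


Complement of single-cell recovery:
1 - r = 1 - 0.54 = 0.46
Raise to power n:
(1 - r)^5 = 0.46^5 = 0.0205962976
Overall recovery:
R = (1 - 0.0205962976) * 100
= 97.9404%

97.9404%


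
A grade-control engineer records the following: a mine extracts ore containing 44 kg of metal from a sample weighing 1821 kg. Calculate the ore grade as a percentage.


Ore grade = (metal mass / ore mass) * 100
= (44 / 1821) * 100
= 0.02416254805 * 100
= 2.4163%

2.4163%


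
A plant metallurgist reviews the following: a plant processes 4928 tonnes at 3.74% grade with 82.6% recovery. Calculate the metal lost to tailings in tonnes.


32.0695 tonnes

Total metal in feed:
= 4928 * 3.74 / 100 = 184.3072 tonnes
Metal recovered:
= 184.3072 * 82.6 / 100 = 152.2377472 tonnes
Metal lost to tailings:
= 184.3072 - 152.2377472
= 32.0695 tonnes


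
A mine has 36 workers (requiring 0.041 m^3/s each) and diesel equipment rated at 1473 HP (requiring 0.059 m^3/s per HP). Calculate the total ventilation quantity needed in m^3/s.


88.383 m^3/s

Airflow for workers:
Q_people = 36 * 0.041 = 1.476 m^3/s
Airflow for diesel equipment:
Q_diesel = 1473 * 0.059 = 86.907 m^3/s
Total ventilation:
Q_total = 1.476 + 86.907
= 88.383 m^3/s


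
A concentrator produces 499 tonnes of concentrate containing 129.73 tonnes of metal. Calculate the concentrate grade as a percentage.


Grade = (metal in concentrate / concentrate mass) * 100
= (129.73 / 499) * 100
= 0.2599799599 * 100
= 25.998%

25.998%


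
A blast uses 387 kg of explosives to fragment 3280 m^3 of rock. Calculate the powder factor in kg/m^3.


Powder factor = explosive mass / rock volume
= 387 / 3280
= 0.118 kg/m^3

0.118 kg/m^3


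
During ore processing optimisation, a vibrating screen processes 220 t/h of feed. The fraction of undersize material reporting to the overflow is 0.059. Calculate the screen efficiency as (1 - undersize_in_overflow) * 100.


94.1%

Screen efficiency = (1 - fraction of undersize in overflow) * 100
= (1 - 0.059) * 100
= 0.941 * 100
= 94.1%


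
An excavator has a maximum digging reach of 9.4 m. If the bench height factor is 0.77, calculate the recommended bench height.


7.238 m

Bench height = reach * factor
= 9.4 * 0.77
= 7.238 m


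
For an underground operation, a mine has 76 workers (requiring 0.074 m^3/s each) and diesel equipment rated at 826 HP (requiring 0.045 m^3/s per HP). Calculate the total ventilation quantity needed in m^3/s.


Airflow for workers:
Q_people = 76 * 0.074 = 5.624 m^3/s
Airflow for diesel equipment:
Q_diesel = 826 * 0.045 = 37.17 m^3/s
Total ventilation:
Q_total = 5.624 + 37.17
= 42.794 m^3/s

42.794 m^3/s


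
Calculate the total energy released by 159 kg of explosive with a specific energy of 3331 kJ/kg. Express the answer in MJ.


Energy = mass * specific_energy / 1000
= 159 * 3331 / 1000
= 529629 / 1000
= 529.629 MJ

529.629 MJ


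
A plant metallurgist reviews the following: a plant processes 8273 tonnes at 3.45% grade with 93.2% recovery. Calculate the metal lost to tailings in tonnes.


19.4085 tonnes

Total metal in feed:
= 8273 * 3.45 / 100 = 285.4185 tonnes
Metal recovered:
= 285.4185 * 93.2 / 100 = 266.010042 tonnes
Metal lost to tailings:
= 285.4185 - 266.010042
= 19.4085 tonnes


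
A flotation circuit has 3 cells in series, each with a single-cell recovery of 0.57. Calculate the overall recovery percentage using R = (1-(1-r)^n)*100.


92.0493%

Complement of single-cell recovery:
1 - r = 1 - 0.57 = 0.43
Raise to power n:
(1 - r)^3 = 0.43^3 = 0.079507
Overall recovery:
R = (1 - 0.079507) * 100
= 92.0493%


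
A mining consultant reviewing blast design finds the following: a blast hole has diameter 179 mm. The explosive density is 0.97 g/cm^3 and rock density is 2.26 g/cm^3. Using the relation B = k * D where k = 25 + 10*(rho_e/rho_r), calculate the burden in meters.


5.2433 m

First, compute k:
rho_e / rho_r = 0.97 / 2.26 = 0.4292035398
k = 25 + 10 * 0.4292035398 = 29.2920354
Then, compute burden:
B = k * D / 1000 = 29.2920354 * 179 / 1000
= 5243.274336 / 1000
= 5.2433 m


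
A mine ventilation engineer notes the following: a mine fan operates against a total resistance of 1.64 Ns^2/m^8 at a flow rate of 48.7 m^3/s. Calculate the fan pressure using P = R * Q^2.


3889.5716 Pa

Compute Q^2:
Q^2 = 48.7^2 = 2371.69
Compute pressure:
P = R * Q^2 = 1.64 * 2371.69
= 3889.5716 Pa


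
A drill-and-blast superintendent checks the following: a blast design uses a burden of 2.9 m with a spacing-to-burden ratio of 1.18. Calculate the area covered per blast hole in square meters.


First, find the spacing:
Spacing = burden * ratio = 2.9 * 1.18
= 3.422 m
Then, calculate the area:
Area = burden * spacing = 2.9 * 3.422
= 9.9238 m^2

9.9238 m^2


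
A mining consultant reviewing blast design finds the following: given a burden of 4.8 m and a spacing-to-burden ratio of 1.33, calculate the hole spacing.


6.384 m

Spacing = burden * ratio
= 4.8 * 1.33
= 6.384 m


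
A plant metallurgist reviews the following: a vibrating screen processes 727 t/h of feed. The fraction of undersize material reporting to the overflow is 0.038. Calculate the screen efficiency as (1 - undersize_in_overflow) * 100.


Screen efficiency = (1 - fraction of undersize in overflow) * 100
= (1 - 0.038) * 100
= 0.962 * 100
= 96.2%

96.2%


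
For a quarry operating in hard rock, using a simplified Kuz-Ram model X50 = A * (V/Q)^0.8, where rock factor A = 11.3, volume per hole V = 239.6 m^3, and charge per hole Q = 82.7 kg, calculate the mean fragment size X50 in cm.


Compute V/Q:
V/Q = 239.6 / 82.7 = 2.897218863
Raise to the power 0.8:
(V/Q)^0.8 = 2.897218863^0.8 = 2.341990038
Multiply by A:
X50 = 11.3 * 2.341990038
= 26.4645 cm

26.4645 cm


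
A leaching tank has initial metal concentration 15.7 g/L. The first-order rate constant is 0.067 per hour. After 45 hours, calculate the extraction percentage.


95.0954%

Compute the exponent:
-k * t = -0.067 * 45 = -3.015
Remaining concentration:
C = 15.7 * exp(-3.015)
= 15.7 * 0.04904583549
= 0.7700196171 g/L
Extracted = 15.7 - 0.7700196171 = 14.92998038 g/L
Extraction % = 14.92998038 / 15.7 * 100
= 95.0954%


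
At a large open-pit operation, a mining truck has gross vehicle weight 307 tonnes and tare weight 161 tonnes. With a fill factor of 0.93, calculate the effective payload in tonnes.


135.78 tonnes

Maximum payload = gross - tare
= 307 - 161 = 146 tonnes
Effective payload = max payload * fill factor
= 146 * 0.93
= 135.78 tonnes


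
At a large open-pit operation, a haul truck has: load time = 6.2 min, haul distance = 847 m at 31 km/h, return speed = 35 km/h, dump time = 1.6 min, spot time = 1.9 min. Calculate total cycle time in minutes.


12.7914 min

Convert haul speed to m/min: 31 * 1000/60 = 516.6666667 m/min
Haul time = 847 / 516.6666667 = 1.639354839 min
Convert return speed to m/min: 35 * 1000/60 = 583.3333333 m/min
Return time = 847 / 583.3333333 = 1.452 min
Total cycle time:
= 6.2 + 1.639354839 + 1.6 + 1.452 + 1.9
= 12.7914 min


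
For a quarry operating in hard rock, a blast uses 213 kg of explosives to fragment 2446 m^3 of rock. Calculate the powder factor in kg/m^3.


0.0871 kg/m^3

Powder factor = explosive mass / rock volume
= 213 / 2446
= 0.0871 kg/m^3


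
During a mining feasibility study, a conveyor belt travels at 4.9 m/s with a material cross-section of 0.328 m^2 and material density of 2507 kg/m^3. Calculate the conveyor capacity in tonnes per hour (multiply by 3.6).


14505.3014 t/h

Volumetric flow = speed * area
= 4.9 * 0.328 = 1.6072 m^3/s
Mass flow = volumetric * density
= 1.6072 * 2507 = 4029.2504 kg/s
Convert to t/h: multiply by 3.6
Capacity = 4029.2504 * 3.6
= 14505.3014 t/h


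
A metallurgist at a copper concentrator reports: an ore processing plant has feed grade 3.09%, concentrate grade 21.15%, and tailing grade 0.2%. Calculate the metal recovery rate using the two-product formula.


Using the two-product formula:
R = 100 * c * (f - t) / (f * (c - t))
Numerator = 100 * 21.15 * (3.09 - 0.2)
= 100 * 21.15 * 2.89
= 6112.35
Denominator = 3.09 * (21.15 - 0.2)
= 3.09 * 20.95
= 64.7355
R = 6112.35 / 64.7355
= 94.4204%

94.4204%


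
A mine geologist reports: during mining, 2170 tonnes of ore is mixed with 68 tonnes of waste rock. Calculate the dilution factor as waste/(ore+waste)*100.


3.0384%

Total material = ore + waste
= 2170 + 68 = 2238 tonnes
Dilution = waste / total * 100
= 68 / 2238 * 100
= 0.03038427167 * 100
= 3.0384%


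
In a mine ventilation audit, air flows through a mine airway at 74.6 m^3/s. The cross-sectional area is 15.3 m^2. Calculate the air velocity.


Velocity = flow rate / cross-sectional area
= 74.6 / 15.3
= 4.8758 m/s

4.8758 m/s


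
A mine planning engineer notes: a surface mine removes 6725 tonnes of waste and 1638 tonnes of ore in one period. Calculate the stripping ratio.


4.1056

Stripping ratio = waste tonnage / ore tonnage
= 6725 / 1638
= 4.1056


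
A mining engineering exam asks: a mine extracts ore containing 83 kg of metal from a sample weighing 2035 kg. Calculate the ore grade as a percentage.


Ore grade = (metal mass / ore mass) * 100
= (83 / 2035) * 100
= 0.04078624079 * 100
= 4.0786%

4.0786%


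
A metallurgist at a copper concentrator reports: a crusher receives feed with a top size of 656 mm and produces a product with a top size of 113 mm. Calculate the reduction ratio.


Reduction ratio = feed size / product size
= 656 / 113
= 5.8053

5.8053


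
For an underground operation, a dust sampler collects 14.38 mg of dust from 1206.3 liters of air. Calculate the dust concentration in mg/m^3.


11.9207 mg/m^3

Convert liters to m^3: 1 m^3 = 1000 L
Concentration = mass / volume * 1000
= 14.38 / 1206.3 * 1000
= 0.0119207494 * 1000
= 11.9207 mg/m^3


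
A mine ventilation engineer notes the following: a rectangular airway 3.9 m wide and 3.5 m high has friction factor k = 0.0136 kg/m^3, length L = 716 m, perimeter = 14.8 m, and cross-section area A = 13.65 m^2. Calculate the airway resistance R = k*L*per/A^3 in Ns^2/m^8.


0.0567 Ns^2/m^8

Compute the numerator:
k * L * per = 0.0136 * 716 * 14.8
= 144.11648
Compute the denominator:
A^3 = 13.65^3 = 2543.302125
Resistance:
R = 144.11648 / 2543.302125
= 0.0567 Ns^2/m^8


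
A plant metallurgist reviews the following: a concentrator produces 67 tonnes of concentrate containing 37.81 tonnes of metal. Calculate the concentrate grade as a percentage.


56.4328%

Grade = (metal in concentrate / concentrate mass) * 100
= (37.81 / 67) * 100
= 0.5643283582 * 100
= 56.4328%


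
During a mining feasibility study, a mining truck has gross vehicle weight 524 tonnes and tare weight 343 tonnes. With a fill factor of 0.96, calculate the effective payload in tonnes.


173.76 tonnes

Maximum payload = gross - tare
= 524 - 343 = 181 tonnes
Effective payload = max payload * fill factor
= 181 * 0.96
= 173.76 tonnes


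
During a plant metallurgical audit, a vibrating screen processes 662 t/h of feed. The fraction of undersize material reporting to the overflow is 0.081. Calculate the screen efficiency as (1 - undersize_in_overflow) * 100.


91.9%

Screen efficiency = (1 - fraction of undersize in overflow) * 100
= (1 - 0.081) * 100
= 0.919 * 100
= 91.9%


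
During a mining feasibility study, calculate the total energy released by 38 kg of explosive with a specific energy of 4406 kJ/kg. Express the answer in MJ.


Energy = mass * specific_energy / 1000
= 38 * 4406 / 1000
= 167428 / 1000
= 167.428 MJ

167.428 MJ


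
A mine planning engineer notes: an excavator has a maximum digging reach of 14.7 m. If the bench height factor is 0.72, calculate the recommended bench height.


10.584 m

Bench height = reach * factor
= 14.7 * 0.72
= 10.584 m


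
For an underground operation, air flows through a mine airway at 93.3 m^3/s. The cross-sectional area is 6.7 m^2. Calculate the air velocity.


13.9254 m/s

Velocity = flow rate / cross-sectional area
= 93.3 / 6.7
= 13.9254 m/s


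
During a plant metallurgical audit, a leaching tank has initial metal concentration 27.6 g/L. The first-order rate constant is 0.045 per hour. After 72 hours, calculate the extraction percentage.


Compute the exponent:
-k * t = -0.045 * 72 = -3.24
Remaining concentration:
C = 27.6 * exp(-3.24)
= 27.6 * 0.0391638951
= 1.080923505 g/L
Extracted = 27.6 - 1.080923505 = 26.5190765 g/L
Extraction % = 26.5190765 / 27.6 * 100
= 96.0836%

96.0836%


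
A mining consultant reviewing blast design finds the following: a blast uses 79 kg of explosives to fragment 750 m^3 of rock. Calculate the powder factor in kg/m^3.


0.1053 kg/m^3

Powder factor = explosive mass / rock volume
= 79 / 750
= 0.1053 kg/m^3


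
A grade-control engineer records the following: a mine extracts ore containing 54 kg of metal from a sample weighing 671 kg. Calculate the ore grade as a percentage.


8.0477%

Ore grade = (metal mass / ore mass) * 100
= (54 / 671) * 100
= 0.08047690015 * 100
= 8.0477%


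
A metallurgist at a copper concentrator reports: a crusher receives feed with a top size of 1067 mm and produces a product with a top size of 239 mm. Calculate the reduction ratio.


4.4644

Reduction ratio = feed size / product size
= 1067 / 239
= 4.4644


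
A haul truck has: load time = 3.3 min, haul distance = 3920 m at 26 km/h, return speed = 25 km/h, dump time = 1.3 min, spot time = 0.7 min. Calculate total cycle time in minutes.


Convert haul speed to m/min: 26 * 1000/60 = 433.3333333 m/min
Haul time = 3920 / 433.3333333 = 9.046153846 min
Convert return speed to m/min: 25 * 1000/60 = 416.6666667 m/min
Return time = 3920 / 416.6666667 = 9.408 min
Total cycle time:
= 3.3 + 9.046153846 + 1.3 + 9.408 + 0.7
= 23.7542 min

23.7542 min


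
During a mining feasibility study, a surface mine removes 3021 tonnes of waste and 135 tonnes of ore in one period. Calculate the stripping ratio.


22.3778

Stripping ratio = waste tonnage / ore tonnage
= 3021 / 135
= 22.3778


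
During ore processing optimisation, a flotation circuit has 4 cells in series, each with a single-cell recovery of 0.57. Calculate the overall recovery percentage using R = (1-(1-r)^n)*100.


96.5812%

Complement of single-cell recovery:
1 - r = 1 - 0.57 = 0.43
Raise to power n:
(1 - r)^4 = 0.43^4 = 0.03418801
Overall recovery:
R = (1 - 0.03418801) * 100
= 96.5812%


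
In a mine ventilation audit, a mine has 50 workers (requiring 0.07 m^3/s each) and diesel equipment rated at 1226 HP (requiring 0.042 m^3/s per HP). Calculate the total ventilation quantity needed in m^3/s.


54.992 m^3/s

Airflow for workers:
Q_people = 50 * 0.07 = 3.5 m^3/s
Airflow for diesel equipment:
Q_diesel = 1226 * 0.042 = 51.492 m^3/s
Total ventilation:
Q_total = 3.5 + 51.492
= 54.992 m^3/s


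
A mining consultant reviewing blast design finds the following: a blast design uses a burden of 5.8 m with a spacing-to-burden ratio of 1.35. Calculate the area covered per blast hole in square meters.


First, find the spacing:
Spacing = burden * ratio = 5.8 * 1.35
= 7.83 m
Then, calculate the area:
Area = burden * spacing = 5.8 * 7.83
= 45.414 m^2

45.414 m^2


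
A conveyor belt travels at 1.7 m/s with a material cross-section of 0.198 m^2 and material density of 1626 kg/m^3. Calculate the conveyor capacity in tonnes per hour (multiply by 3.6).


1970.3218 t/h

Volumetric flow = speed * area
= 1.7 * 0.198 = 0.3366 m^3/s
Mass flow = volumetric * density
= 0.3366 * 1626 = 547.3116 kg/s
Convert to t/h: multiply by 3.6
Capacity = 547.3116 * 3.6
= 1970.3218 t/h


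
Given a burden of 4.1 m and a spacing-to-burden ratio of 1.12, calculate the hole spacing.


Spacing = burden * ratio
= 4.1 * 1.12
= 4.592 m

4.592 m


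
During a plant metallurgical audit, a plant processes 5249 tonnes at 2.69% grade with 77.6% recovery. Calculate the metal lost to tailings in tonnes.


31.6284 tonnes

Total metal in feed:
= 5249 * 2.69 / 100 = 141.1981 tonnes
Metal recovered:
= 141.1981 * 77.6 / 100 = 109.5697256 tonnes
Metal lost to tailings:
= 141.1981 - 109.5697256
= 31.6284 tonnes


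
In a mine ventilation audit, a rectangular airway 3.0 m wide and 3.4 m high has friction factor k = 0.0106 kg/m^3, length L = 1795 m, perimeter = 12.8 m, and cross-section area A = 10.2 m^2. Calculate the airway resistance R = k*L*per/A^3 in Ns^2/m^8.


0.2295 Ns^2/m^8

Compute the numerator:
k * L * per = 0.0106 * 1795 * 12.8
= 243.5456
Compute the denominator:
A^3 = 10.2^3 = 1061.208
Resistance:
R = 243.5456 / 1061.208
= 0.2295 Ns^2/m^8


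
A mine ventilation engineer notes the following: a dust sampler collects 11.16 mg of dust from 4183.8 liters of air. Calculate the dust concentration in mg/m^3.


Convert liters to m^3: 1 m^3 = 1000 L
Concentration = mass / volume * 1000
= 11.16 / 4183.8 * 1000
= 0.002667431522 * 1000
= 2.6674 mg/m^3

2.6674 mg/m^3


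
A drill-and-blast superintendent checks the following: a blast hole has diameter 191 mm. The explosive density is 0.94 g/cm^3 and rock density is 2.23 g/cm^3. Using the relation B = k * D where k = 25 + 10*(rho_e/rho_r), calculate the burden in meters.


5.5801 m

First, compute k:
rho_e / rho_r = 0.94 / 2.23 = 0.4215246637
k = 25 + 10 * 0.4215246637 = 29.21524664
Then, compute burden:
B = k * D / 1000 = 29.21524664 * 191 / 1000
= 5580.112108 / 1000
= 5.5801 m


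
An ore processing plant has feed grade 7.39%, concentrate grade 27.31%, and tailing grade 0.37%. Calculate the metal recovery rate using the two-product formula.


96.2979%

Using the two-product formula:
R = 100 * c * (f - t) / (f * (c - t))
Numerator = 100 * 27.31 * (7.39 - 0.37)
= 100 * 27.31 * 7.02
= 19171.62
Denominator = 7.39 * (27.31 - 0.37)
= 7.39 * 26.94
= 199.0866
R = 19171.62 / 199.0866
= 96.2979%


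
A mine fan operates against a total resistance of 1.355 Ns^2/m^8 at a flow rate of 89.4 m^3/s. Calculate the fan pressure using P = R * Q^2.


10829.6478 Pa

Compute Q^2:
Q^2 = 89.4^2 = 7992.36
Compute pressure:
P = R * Q^2 = 1.355 * 7992.36
= 10829.6478 Pa


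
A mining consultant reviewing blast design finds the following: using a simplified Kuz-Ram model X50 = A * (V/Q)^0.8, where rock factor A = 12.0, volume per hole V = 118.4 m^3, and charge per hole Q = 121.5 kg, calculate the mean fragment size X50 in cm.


11.7544 cm

Compute V/Q:
V/Q = 118.4 / 121.5 = 0.9744855967
Raise to the power 0.8:
(V/Q)^0.8 = 0.9744855967^0.8 = 0.9795358595
Multiply by A:
X50 = 12.0 * 0.9795358595
= 11.7544 cm


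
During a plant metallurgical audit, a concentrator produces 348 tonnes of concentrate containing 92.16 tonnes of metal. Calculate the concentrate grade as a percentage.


Grade = (metal in concentrate / concentrate mass) * 100
= (92.16 / 348) * 100
= 0.2648275862 * 100
= 26.4828%

26.4828%


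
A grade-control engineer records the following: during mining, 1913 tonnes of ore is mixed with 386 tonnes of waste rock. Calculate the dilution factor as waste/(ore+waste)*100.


16.7899%

Total material = ore + waste
= 1913 + 386 = 2299 tonnes
Dilution = waste / total * 100
= 386 / 2299 * 100
= 0.1678990866 * 100
= 16.7899%


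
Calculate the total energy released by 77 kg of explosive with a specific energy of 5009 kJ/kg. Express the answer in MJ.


385.693 MJ

Energy = mass * specific_energy / 1000
= 77 * 5009 / 1000
= 385693 / 1000
= 385.693 MJ


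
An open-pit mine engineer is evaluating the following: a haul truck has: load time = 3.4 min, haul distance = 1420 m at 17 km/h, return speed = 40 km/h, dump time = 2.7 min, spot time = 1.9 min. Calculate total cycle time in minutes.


15.1418 min

Convert haul speed to m/min: 17 * 1000/60 = 283.3333333 m/min
Haul time = 1420 / 283.3333333 = 5.011764706 min
Convert return speed to m/min: 40 * 1000/60 = 666.6666667 m/min
Return time = 1420 / 666.6666667 = 2.13 min
Total cycle time:
= 3.4 + 5.011764706 + 2.7 + 2.13 + 1.9
= 15.1418 min


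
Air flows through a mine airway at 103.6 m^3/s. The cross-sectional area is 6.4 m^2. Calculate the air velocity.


Velocity = flow rate / cross-sectional area
= 103.6 / 6.4
= 16.1875 m/s

16.1875 m/s


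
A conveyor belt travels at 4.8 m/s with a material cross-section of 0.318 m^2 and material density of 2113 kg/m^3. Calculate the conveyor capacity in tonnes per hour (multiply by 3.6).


Volumetric flow = speed * area
= 4.8 * 0.318 = 1.5264 m^3/s
Mass flow = volumetric * density
= 1.5264 * 2113 = 3225.2832 kg/s
Convert to t/h: multiply by 3.6
Capacity = 3225.2832 * 3.6
= 11611.0195 t/h

11611.0195 t/h


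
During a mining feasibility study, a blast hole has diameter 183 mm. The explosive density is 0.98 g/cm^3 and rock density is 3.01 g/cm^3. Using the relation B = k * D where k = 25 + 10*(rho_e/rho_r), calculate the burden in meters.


5.1708 m

First, compute k:
rho_e / rho_r = 0.98 / 3.01 = 0.3255813953
k = 25 + 10 * 0.3255813953 = 28.25581395
Then, compute burden:
B = k * D / 1000 = 28.25581395 * 183 / 1000
= 5170.813953 / 1000
= 5.1708 m


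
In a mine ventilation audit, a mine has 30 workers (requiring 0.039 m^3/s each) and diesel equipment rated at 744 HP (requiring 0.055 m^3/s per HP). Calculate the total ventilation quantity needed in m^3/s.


42.09 m^3/s

Airflow for workers:
Q_people = 30 * 0.039 = 1.17 m^3/s
Airflow for diesel equipment:
Q_diesel = 744 * 0.055 = 40.92 m^3/s
Total ventilation:
Q_total = 1.17 + 40.92
= 42.09 m^3/s


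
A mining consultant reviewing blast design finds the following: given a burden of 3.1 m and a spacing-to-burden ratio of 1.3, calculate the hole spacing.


Spacing = burden * ratio
= 3.1 * 1.3
= 4.03 m

4.03 m


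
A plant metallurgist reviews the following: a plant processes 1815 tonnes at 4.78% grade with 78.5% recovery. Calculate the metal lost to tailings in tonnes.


18.6528 tonnes

Total metal in feed:
= 1815 * 4.78 / 100 = 86.757 tonnes
Metal recovered:
= 86.757 * 78.5 / 100 = 68.104245 tonnes
Metal lost to tailings:
= 86.757 - 68.104245
= 18.6528 tonnes


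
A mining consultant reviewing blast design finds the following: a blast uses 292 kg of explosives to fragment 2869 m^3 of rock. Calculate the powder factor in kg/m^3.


Powder factor = explosive mass / rock volume
= 292 / 2869
= 0.1018 kg/m^3

0.1018 kg/m^3


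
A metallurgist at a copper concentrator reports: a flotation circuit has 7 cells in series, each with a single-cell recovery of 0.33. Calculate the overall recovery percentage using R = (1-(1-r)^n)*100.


Complement of single-cell recovery:
1 - r = 1 - 0.33 = 0.67
Raise to power n:
(1 - r)^7 = 0.67^7 = 0.06060711605
Overall recovery:
R = (1 - 0.06060711605) * 100
= 93.9393%

93.9393%


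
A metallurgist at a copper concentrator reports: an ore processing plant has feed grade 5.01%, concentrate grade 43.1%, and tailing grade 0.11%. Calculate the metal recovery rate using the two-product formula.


98.0546%

Using the two-product formula:
R = 100 * c * (f - t) / (f * (c - t))
Numerator = 100 * 43.1 * (5.01 - 0.11)
= 100 * 43.1 * 4.9
= 21119.0
Denominator = 5.01 * (43.1 - 0.11)
= 5.01 * 42.99
= 215.3799
R = 21119.0 / 215.3799
= 98.0546%


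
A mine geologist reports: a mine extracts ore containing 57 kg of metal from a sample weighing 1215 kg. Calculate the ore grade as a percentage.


4.6914%

Ore grade = (metal mass / ore mass) * 100
= (57 / 1215) * 100
= 0.04691358025 * 100
= 4.6914%


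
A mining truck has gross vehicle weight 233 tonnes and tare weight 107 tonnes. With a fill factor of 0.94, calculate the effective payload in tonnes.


Maximum payload = gross - tare
= 233 - 107 = 126 tonnes
Effective payload = max payload * fill factor
= 126 * 0.94
= 118.44 tonnes

118.44 tonnes


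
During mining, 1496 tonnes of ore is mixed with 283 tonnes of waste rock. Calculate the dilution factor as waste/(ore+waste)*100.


Total material = ore + waste
= 1496 + 283 = 1779 tonnes
Dilution = waste / total * 100
= 283 / 1779 * 100
= 0.1590781338 * 100
= 15.9078%

15.9078%


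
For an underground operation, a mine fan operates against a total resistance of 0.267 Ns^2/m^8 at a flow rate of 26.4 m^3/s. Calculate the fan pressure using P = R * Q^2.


186.0883 Pa

Compute Q^2:
Q^2 = 26.4^2 = 696.96
Compute pressure:
P = R * Q^2 = 0.267 * 696.96
= 186.0883 Pa


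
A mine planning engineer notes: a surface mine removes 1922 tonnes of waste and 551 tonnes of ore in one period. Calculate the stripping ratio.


Stripping ratio = waste tonnage / ore tonnage
= 1922 / 551
= 3.4882

3.4882


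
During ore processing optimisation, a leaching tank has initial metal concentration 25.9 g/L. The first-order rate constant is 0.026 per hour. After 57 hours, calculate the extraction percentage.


77.2817%

Compute the exponent:
-k * t = -0.026 * 57 = -1.482
Remaining concentration:
C = 25.9 * exp(-1.482)
= 25.9 * 0.227182868
= 5.884036281 g/L
Extracted = 25.9 - 5.884036281 = 20.01596372 g/L
Extraction % = 20.01596372 / 25.9 * 100
= 77.2817%


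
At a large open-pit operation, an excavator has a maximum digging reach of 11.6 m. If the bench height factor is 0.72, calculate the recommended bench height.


8.352 m

Bench height = reach * factor
= 11.6 * 0.72
= 8.352 m


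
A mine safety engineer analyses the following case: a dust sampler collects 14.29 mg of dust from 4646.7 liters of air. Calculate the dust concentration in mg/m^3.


Convert liters to m^3: 1 m^3 = 1000 L
Concentration = mass / volume * 1000
= 14.29 / 4646.7 * 1000
= 0.003075300751 * 1000
= 3.0753 mg/m^3

3.0753 mg/m^3


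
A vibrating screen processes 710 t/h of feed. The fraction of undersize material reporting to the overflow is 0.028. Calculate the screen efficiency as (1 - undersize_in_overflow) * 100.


97.2%

Screen efficiency = (1 - fraction of undersize in overflow) * 100
= (1 - 0.028) * 100
= 0.972 * 100
= 97.2%


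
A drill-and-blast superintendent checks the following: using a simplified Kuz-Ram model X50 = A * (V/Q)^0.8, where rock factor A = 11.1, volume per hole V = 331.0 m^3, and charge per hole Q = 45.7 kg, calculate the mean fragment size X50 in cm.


54.1069 cm

Compute V/Q:
V/Q = 331.0 / 45.7 = 7.242888403
Raise to the power 0.8:
(V/Q)^0.8 = 7.242888403^0.8 = 4.874492819
Multiply by A:
X50 = 11.1 * 4.874492819
= 54.1069 cm


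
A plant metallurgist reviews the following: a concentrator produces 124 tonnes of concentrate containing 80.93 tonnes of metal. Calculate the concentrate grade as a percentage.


Grade = (metal in concentrate / concentrate mass) * 100
= (80.93 / 124) * 100
= 0.6526612903 * 100
= 65.2661%

65.2661%


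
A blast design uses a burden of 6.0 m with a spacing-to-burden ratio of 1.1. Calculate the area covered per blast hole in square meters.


First, find the spacing:
Spacing = burden * ratio = 6.0 * 1.1
= 6.6 m
Then, calculate the area:
Area = burden * spacing = 6.0 * 6.6
= 39.6 m^2

39.6 m^2


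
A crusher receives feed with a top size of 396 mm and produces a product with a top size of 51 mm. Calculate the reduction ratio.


7.7647

Reduction ratio = feed size / product size
= 396 / 51
= 7.7647


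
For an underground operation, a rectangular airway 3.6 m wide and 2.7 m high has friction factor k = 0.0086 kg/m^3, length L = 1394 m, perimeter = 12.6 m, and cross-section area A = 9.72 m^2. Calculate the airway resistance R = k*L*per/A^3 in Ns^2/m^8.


Compute the numerator:
k * L * per = 0.0086 * 1394 * 12.6
= 151.05384
Compute the denominator:
A^3 = 9.72^3 = 918.330048
Resistance:
R = 151.05384 / 918.330048
= 0.1645 Ns^2/m^8

0.1645 Ns^2/m^8


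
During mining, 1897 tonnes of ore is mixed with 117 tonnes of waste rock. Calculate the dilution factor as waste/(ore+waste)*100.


5.8093%

Total material = ore + waste
= 1897 + 117 = 2014 tonnes
Dilution = waste / total * 100
= 117 / 2014 * 100
= 0.05809334657 * 100
= 5.8093%


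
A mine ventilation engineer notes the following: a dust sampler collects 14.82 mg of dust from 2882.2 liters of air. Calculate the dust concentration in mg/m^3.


Convert liters to m^3: 1 m^3 = 1000 L
Concentration = mass / volume * 1000
= 14.82 / 2882.2 * 1000
= 0.005141905489 * 1000
= 5.1419 mg/m^3

5.1419 mg/m^3


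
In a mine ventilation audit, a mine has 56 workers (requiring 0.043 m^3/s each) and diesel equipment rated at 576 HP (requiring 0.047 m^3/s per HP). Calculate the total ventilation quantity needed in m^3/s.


29.48 m^3/s

Airflow for workers:
Q_people = 56 * 0.043 = 2.408 m^3/s
Airflow for diesel equipment:
Q_diesel = 576 * 0.047 = 27.072 m^3/s
Total ventilation:
Q_total = 2.408 + 27.072
= 29.48 m^3/s


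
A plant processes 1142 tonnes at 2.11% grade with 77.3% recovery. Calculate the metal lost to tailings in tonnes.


5.4698 tonnes

Total metal in feed:
= 1142 * 2.11 / 100 = 24.0962 tonnes
Metal recovered:
= 24.0962 * 77.3 / 100 = 18.6263626 tonnes
Metal lost to tailings:
= 24.0962 - 18.6263626
= 5.4698 tonnes


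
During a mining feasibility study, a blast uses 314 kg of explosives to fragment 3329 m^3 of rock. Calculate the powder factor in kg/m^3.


0.0943 kg/m^3

Powder factor = explosive mass / rock volume
= 314 / 3329
= 0.0943 kg/m^3


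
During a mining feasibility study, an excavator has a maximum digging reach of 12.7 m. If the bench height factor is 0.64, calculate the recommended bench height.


Bench height = reach * factor
= 12.7 * 0.64
= 8.128 m

8.128 m


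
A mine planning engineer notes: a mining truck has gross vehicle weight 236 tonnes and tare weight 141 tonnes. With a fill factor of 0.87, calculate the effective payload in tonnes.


Maximum payload = gross - tare
= 236 - 141 = 95 tonnes
Effective payload = max payload * fill factor
= 95 * 0.87
= 82.65 tonnes

82.65 tonnes


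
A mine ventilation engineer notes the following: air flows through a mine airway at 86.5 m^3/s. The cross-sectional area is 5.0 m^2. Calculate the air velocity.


17.3 m/s

Velocity = flow rate / cross-sectional area
= 86.5 / 5.0
= 17.3 m/s


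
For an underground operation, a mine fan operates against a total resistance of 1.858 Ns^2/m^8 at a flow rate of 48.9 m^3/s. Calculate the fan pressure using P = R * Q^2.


4442.8682 Pa

Compute Q^2:
Q^2 = 48.9^2 = 2391.21
Compute pressure:
P = R * Q^2 = 1.858 * 2391.21
= 4442.8682 Pa


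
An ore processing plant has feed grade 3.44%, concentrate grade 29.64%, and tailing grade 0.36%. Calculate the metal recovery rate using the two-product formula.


90.6357%

Using the two-product formula:
R = 100 * c * (f - t) / (f * (c - t))
Numerator = 100 * 29.64 * (3.44 - 0.36)
= 100 * 29.64 * 3.08
= 9129.12
Denominator = 3.44 * (29.64 - 0.36)
= 3.44 * 29.28
= 100.7232
R = 9129.12 / 100.7232
= 90.6357%


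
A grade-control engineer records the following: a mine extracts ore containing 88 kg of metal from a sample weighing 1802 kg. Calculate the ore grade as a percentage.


4.8835%

Ore grade = (metal mass / ore mass) * 100
= (88 / 1802) * 100
= 0.04883462819 * 100
= 4.8835%


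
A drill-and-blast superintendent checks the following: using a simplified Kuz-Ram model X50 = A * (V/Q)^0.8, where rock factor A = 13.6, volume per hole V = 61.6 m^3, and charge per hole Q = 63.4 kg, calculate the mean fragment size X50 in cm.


Compute V/Q:
V/Q = 61.6 / 63.4 = 0.9716088328
Raise to the power 0.8:
(V/Q)^0.8 = 0.9716088328^0.8 = 0.9772218376
Multiply by A:
X50 = 13.6 * 0.9772218376
= 13.2902 cm

13.2902 cm


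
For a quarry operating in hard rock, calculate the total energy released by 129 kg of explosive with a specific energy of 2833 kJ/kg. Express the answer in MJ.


365.457 MJ

Energy = mass * specific_energy / 1000
= 129 * 2833 / 1000
= 365457 / 1000
= 365.457 MJ


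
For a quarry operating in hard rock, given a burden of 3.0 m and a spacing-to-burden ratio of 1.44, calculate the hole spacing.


Spacing = burden * ratio
= 3.0 * 1.44
= 4.32 m

4.32 m


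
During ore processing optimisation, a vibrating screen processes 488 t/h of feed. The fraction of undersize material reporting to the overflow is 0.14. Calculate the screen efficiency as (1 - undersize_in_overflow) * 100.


Screen efficiency = (1 - fraction of undersize in overflow) * 100
= (1 - 0.14) * 100
= 0.86 * 100
= 86.0%

86.0%


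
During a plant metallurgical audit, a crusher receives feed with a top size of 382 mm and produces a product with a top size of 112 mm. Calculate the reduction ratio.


3.4107

Reduction ratio = feed size / product size
= 382 / 112
= 3.4107


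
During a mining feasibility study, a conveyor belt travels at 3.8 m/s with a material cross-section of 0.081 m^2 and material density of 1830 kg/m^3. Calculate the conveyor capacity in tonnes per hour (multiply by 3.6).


2027.7864 t/h

Volumetric flow = speed * area
= 3.8 * 0.081 = 0.3078 m^3/s
Mass flow = volumetric * density
= 0.3078 * 1830 = 563.274 kg/s
Convert to t/h: multiply by 3.6
Capacity = 563.274 * 3.6
= 2027.7864 t/h


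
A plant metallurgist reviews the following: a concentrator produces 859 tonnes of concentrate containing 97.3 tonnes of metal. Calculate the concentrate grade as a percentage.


11.3271%

Grade = (metal in concentrate / concentrate mass) * 100
= (97.3 / 859) * 100
= 0.1132712456 * 100
= 11.3271%


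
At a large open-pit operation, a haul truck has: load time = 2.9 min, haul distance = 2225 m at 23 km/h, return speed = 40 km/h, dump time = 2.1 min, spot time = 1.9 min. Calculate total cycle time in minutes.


Convert haul speed to m/min: 23 * 1000/60 = 383.3333333 m/min
Haul time = 2225 / 383.3333333 = 5.804347826 min
Convert return speed to m/min: 40 * 1000/60 = 666.6666667 m/min
Return time = 2225 / 666.6666667 = 3.3375 min
Total cycle time:
= 2.9 + 5.804347826 + 2.1 + 3.3375 + 1.9
= 16.0418 min

16.0418 min


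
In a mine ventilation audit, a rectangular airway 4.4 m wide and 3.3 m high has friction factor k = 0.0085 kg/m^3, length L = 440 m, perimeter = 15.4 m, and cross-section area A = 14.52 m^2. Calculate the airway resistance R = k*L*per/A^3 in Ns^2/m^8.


Compute the numerator:
k * L * per = 0.0085 * 440 * 15.4
= 57.596
Compute the denominator:
A^3 = 14.52^3 = 3061.257408
Resistance:
R = 57.596 / 3061.257408
= 0.0188 Ns^2/m^8

0.0188 Ns^2/m^8


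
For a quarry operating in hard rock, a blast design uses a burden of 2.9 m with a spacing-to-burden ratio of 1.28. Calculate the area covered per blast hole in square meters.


10.7648 m^2

First, find the spacing:
Spacing = burden * ratio = 2.9 * 1.28
= 3.712 m
Then, calculate the area:
Area = burden * spacing = 2.9 * 3.712
= 10.7648 m^2


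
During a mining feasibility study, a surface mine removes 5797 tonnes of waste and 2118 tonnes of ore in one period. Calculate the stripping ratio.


Stripping ratio = waste tonnage / ore tonnage
= 5797 / 2118
= 2.737

2.737


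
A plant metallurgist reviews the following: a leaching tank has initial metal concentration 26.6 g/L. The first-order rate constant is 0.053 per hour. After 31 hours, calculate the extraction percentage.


Compute the exponent:
-k * t = -0.053 * 31 = -1.643
Remaining concentration:
C = 26.6 * exp(-1.643)
= 26.6 * 0.1933989742
= 5.144412714 g/L
Extracted = 26.6 - 5.144412714 = 21.45558729 g/L
Extraction % = 21.45558729 / 26.6 * 100
= 80.6601%

80.6601%
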